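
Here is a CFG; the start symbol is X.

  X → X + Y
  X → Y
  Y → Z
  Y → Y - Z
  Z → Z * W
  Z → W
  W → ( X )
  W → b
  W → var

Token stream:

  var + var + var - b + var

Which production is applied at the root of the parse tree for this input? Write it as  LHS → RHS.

[X [X [X [X [Y [Z [W var]]]] + [Y [Z [W var]]]] + [Y [Y [Z [W var]]] - [Z [W b]]]] + [Y [Z [W var]]]]

X → X + Y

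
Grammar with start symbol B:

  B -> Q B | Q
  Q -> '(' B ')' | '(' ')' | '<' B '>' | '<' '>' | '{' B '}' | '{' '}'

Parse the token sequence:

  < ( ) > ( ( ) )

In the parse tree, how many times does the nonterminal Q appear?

4

[B [Q < [B [Q ( )]] >] [B [Q ( [B [Q ( )]] )]]]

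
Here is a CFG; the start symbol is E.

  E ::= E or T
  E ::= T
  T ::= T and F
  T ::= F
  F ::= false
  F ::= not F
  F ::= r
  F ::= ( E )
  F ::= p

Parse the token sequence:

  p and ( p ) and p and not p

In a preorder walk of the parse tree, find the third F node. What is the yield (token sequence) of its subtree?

[E [T [T [T [T [F p]] and [F ( [E [T [F p]]] )]] and [F p]] and [F not [F p]]]]

p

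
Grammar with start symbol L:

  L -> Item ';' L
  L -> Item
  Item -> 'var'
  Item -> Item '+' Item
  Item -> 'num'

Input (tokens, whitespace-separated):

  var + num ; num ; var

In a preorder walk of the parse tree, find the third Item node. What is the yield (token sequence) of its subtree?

num

[L [Item [Item var] + [Item num]] ; [L [Item num] ; [L [Item var]]]]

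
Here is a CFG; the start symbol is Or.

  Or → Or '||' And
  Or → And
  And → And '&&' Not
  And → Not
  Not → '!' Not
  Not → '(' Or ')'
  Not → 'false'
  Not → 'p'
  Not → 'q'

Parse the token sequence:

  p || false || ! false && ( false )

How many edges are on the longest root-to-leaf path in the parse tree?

6

[Or [Or [Or [And [Not p]]] || [And [Not false]]] || [And [And [Not ! [Not false]]] && [Not ( [Or [And [Not false]]] )]]]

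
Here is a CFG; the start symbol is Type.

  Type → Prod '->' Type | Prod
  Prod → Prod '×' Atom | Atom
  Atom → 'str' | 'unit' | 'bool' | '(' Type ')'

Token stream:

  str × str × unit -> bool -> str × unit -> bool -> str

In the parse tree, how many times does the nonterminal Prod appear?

8

[Type [Prod [Prod [Prod [Atom str]] × [Atom str]] × [Atom unit]] -> [Type [Prod [Atom bool]] -> [Type [Prod [Prod [Atom str]] × [Atom unit]] -> [Type [Prod [Atom bool]] -> [Type [Prod [Atom str]]]]]]]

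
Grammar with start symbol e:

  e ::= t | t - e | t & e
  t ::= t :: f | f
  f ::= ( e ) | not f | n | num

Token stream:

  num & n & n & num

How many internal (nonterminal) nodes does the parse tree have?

[e [t [f num]] & [e [t [f n]] & [e [t [f n]] & [e [t [f num]]]]]]

12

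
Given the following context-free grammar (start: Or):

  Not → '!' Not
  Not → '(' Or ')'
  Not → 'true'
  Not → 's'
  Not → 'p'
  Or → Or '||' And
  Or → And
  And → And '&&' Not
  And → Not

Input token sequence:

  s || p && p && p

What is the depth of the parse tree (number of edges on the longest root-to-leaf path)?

5

[Or [Or [And [Not s]]] || [And [And [And [Not p]] && [Not p]] && [Not p]]]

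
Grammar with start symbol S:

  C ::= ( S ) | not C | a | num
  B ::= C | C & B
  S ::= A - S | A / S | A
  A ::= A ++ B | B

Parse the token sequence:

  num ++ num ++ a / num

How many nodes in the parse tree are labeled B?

4

[S [A [A [A [B [C num]]] ++ [B [C num]]] ++ [B [C a]]] / [S [A [B [C num]]]]]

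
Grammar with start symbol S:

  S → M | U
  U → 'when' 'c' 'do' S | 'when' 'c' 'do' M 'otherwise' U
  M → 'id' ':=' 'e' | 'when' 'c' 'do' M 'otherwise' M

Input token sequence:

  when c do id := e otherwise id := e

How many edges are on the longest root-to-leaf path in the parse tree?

3

[S [M when c do [M id := e] otherwise [M id := e]]]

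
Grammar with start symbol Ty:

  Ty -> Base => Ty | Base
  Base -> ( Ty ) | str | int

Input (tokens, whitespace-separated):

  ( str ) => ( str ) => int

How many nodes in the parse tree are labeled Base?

[Ty [Base ( [Ty [Base str]] )] => [Ty [Base ( [Ty [Base str]] )] => [Ty [Base int]]]]

5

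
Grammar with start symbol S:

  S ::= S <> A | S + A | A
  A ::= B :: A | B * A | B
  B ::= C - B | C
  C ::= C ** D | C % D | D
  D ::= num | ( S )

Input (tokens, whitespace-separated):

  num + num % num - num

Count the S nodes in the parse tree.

2

[S [S [A [B [C [D num]]]]] + [A [B [C [C [D num]] % [D num]] - [B [C [D num]]]]]]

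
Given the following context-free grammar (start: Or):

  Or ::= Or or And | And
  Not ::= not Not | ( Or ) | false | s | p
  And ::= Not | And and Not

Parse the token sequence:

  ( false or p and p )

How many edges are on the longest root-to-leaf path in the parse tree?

[Or [And [Not ( [Or [Or [And [Not false]]] or [And [And [Not p]] and [Not p]]] )]]]

7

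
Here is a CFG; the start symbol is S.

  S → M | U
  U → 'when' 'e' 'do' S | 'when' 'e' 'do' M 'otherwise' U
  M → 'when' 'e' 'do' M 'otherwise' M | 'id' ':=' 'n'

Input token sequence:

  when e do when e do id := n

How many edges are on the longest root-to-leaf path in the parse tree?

6

[S [U when e do [S [U when e do [S [M id := n]]]]]]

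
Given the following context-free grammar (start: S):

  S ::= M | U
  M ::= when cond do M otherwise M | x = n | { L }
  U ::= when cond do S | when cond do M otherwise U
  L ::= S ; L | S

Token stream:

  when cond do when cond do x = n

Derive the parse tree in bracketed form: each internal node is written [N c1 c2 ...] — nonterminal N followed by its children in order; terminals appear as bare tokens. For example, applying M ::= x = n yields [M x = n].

S
U
when cond do S
when cond do U
when cond do when cond do S
when cond do when cond do M
when cond do when cond do x = n

[S [U when cond do [S [U when cond do [S [M x = n]]]]]]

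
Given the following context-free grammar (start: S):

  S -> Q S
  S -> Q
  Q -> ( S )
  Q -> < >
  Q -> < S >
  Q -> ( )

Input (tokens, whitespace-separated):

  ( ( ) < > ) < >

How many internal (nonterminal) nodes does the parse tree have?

8

[S [Q ( [S [Q ( )] [S [Q < >]]] )] [S [Q < >]]]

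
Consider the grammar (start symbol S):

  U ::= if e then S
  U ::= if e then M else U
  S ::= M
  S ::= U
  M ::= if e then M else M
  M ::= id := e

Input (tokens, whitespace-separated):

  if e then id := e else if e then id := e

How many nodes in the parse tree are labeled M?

2

[S [U if e then [M id := e] else [U if e then [S [M id := e]]]]]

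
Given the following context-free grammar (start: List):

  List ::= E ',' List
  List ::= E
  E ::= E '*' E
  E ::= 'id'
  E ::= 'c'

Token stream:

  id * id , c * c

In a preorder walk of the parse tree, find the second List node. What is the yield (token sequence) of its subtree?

[List [E [E id] * [E id]] , [List [E [E c] * [E c]]]]

c * c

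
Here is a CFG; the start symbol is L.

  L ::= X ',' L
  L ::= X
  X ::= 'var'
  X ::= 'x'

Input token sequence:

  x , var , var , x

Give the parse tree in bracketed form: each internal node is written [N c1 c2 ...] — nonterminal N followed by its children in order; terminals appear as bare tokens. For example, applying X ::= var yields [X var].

[L [X x] , [L [X var] , [L [X var] , [L [X x]]]]]

L
X , L
x , L
x , X , L
x , var , L
x , var , X , L
x , var , var , L
x , var , var , X
x , var , var , x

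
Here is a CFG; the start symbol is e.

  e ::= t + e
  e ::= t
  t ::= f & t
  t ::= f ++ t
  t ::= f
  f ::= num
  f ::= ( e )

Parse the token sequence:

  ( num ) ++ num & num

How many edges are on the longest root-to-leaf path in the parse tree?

6

[e [t [f ( [e [t [f num]]] )] ++ [t [f num] & [t [f num]]]]]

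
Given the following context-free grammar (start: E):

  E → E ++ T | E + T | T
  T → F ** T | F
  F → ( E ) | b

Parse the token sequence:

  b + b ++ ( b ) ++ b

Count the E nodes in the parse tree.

[E [E [E [E [T [F b]]] + [T [F b]]] ++ [T [F ( [E [T [F b]]] )]]] ++ [T [F b]]]

5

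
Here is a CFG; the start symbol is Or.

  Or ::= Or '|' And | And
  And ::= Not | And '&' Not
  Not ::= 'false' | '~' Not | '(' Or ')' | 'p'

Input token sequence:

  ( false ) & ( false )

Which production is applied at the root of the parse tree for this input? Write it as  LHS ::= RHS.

Or ::= And

[Or [And [And [Not ( [Or [And [Not false]]] )]] & [Not ( [Or [And [Not false]]] )]]]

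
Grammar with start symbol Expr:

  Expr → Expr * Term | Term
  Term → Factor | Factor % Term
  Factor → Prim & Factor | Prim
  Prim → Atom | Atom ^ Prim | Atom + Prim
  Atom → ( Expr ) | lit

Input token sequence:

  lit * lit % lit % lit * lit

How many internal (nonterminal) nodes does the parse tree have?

23

[Expr [Expr [Expr [Term [Factor [Prim [Atom lit]]]]] * [Term [Factor [Prim [Atom lit]]] % [Term [Factor [Prim [Atom lit]]] % [Term [Factor [Prim [Atom lit]]]]]]] * [Term [Factor [Prim [Atom lit]]]]]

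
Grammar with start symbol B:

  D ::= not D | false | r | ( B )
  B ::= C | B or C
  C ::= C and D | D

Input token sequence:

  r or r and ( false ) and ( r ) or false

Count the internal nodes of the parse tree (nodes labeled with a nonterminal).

19

[B [B [B [C [D r]]] or [C [C [C [D r]] and [D ( [B [C [D false]]] )]] and [D ( [B [C [D r]]] )]]] or [C [D false]]]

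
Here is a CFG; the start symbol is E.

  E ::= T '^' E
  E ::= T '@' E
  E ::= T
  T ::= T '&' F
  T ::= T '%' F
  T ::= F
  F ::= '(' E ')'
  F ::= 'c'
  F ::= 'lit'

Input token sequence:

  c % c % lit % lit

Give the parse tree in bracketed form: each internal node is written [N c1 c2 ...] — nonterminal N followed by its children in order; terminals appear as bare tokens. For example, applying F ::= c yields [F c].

E
T
T % F
T % F % F
T % F % F % F
F % F % F % F
c % F % F % F
c % c % F % F
c % c % lit % F
c % c % lit % lit

[E [T [T [T [T [F c]] % [F c]] % [F lit]] % [F lit]]]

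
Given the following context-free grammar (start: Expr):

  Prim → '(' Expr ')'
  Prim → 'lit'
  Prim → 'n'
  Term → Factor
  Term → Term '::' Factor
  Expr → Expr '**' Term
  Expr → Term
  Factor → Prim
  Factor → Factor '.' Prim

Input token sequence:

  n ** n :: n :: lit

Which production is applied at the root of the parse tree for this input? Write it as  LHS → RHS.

[Expr [Expr [Term [Factor [Prim n]]]] ** [Term [Term [Term [Factor [Prim n]]] :: [Factor [Prim n]]] :: [Factor [Prim lit]]]]

Expr → Expr '**' Term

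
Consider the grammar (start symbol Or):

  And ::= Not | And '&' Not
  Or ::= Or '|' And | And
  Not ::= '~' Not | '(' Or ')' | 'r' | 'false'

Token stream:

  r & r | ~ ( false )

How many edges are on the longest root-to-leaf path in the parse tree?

[Or [Or [And [And [Not r]] & [Not r]]] | [And [Not ~ [Not ( [Or [And [Not false]]] )]]]]

7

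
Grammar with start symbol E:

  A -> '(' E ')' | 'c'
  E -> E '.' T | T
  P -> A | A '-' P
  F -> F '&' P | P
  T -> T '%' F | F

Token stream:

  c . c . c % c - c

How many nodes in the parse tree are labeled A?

5

[E [E [E [T [F [P [A c]]]]] . [T [F [P [A c]]]]] . [T [T [F [P [A c]]]] % [F [P [A c] - [P [A c]]]]]]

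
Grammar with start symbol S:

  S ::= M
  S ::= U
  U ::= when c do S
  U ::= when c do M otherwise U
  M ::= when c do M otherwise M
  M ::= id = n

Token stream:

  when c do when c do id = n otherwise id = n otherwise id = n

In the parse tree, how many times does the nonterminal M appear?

[S [M when c do [M when c do [M id = n] otherwise [M id = n]] otherwise [M id = n]]]

5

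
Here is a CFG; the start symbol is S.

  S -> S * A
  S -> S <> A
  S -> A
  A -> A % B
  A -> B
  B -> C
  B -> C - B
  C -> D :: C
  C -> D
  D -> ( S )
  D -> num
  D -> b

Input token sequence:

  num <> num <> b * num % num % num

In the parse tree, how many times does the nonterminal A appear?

6

[S [S [S [S [A [B [C [D num]]]]] <> [A [B [C [D num]]]]] <> [A [B [C [D b]]]]] * [A [A [A [B [C [D num]]]] % [B [C [D num]]]] % [B [C [D num]]]]]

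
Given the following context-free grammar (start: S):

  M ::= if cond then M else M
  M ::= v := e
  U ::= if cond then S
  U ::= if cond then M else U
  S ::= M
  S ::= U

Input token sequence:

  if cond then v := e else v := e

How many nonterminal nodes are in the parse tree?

[S [M if cond then [M v := e] else [M v := e]]]

4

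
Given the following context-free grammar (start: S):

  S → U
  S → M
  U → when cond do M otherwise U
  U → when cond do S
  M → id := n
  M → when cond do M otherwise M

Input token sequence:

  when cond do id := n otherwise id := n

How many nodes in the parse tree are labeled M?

3

[S [M when cond do [M id := n] otherwise [M id := n]]]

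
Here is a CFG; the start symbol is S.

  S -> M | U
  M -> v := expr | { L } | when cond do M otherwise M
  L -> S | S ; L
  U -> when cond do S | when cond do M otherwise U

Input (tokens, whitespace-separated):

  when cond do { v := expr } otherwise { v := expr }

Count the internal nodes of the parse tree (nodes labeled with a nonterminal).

10

[S [M when cond do [M { [L [S [M v := expr]]] }] otherwise [M { [L [S [M v := expr]]] }]]]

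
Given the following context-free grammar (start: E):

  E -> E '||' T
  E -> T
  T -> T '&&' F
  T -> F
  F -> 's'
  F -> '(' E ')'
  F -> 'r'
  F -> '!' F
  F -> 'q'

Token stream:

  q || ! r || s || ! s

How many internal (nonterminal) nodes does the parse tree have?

[E [E [E [E [T [F q]]] || [T [F ! [F r]]]] || [T [F s]]] || [T [F ! [F s]]]]

14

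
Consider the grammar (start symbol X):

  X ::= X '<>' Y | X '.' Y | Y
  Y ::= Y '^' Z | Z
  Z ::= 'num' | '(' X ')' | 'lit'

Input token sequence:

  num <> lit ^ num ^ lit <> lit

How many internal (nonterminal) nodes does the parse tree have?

13

[X [X [X [Y [Z num]]] <> [Y [Y [Y [Z lit]] ^ [Z num]] ^ [Z lit]]] <> [Y [Z lit]]]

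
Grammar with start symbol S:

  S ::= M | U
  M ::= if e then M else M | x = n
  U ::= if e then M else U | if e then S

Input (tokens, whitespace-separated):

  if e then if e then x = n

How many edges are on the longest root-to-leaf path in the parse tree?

[S [U if e then [S [U if e then [S [M x = n]]]]]]

6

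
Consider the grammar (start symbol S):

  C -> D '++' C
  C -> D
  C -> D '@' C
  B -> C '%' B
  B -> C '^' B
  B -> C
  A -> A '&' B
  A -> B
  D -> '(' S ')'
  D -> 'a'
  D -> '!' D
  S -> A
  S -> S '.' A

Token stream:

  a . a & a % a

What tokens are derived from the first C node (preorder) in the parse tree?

a

[S [S [A [B [C [D a]]]]] . [A [A [B [C [D a]]]] & [B [C [D a]] % [B [C [D a]]]]]]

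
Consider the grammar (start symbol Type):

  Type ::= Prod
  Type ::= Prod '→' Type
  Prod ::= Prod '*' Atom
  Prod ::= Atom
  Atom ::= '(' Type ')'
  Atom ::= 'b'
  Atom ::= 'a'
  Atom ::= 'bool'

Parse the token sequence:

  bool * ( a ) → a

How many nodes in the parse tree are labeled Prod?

4

[Type [Prod [Prod [Atom bool]] * [Atom ( [Type [Prod [Atom a]]] )]] → [Type [Prod [Atom a]]]]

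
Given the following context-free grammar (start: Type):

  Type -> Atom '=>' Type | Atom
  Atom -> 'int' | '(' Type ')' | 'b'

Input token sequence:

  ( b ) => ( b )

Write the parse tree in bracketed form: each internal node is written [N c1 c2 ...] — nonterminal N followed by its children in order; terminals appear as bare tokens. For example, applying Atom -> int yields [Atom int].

[Type [Atom ( [Type [Atom b]] )] => [Type [Atom ( [Type [Atom b]] )]]]

Type
Atom => Type
( Type ) => Type
( Atom ) => Type
( b ) => Type
( b ) => Atom
( b ) => ( Type )
( b ) => ( Atom )
( b ) => ( b )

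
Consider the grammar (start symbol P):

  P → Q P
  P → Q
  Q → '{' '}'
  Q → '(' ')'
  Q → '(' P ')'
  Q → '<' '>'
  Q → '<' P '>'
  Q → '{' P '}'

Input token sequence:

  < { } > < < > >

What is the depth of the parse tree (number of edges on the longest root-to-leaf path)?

5

[P [Q < [P [Q { }]] >] [P [Q < [P [Q < >]] >]]]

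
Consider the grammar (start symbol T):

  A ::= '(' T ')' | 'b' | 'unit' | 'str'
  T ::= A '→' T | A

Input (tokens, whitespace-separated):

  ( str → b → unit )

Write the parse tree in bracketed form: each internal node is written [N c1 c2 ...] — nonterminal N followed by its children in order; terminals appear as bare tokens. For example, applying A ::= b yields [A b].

[T [A ( [T [A str] → [T [A b] → [T [A unit]]]] )]]

T
A
( T )
( A → T )
( str → T )
( str → A → T )
( str → b → T )
( str → b → A )
( str → b → unit )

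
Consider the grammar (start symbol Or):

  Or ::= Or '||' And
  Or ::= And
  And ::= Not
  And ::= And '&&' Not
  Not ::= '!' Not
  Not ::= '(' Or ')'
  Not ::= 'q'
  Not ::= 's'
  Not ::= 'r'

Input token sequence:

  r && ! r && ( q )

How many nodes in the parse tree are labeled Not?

5

[Or [And [And [And [Not r]] && [Not ! [Not r]]] && [Not ( [Or [And [Not q]]] )]]]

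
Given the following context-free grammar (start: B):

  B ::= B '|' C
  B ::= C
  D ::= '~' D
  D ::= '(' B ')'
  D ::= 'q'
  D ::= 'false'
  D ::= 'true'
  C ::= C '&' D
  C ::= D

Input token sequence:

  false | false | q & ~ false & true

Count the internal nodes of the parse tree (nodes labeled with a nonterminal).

[B [B [B [C [D false]]] | [C [D false]]] | [C [C [C [D q]] & [D ~ [D false]]] & [D true]]]

14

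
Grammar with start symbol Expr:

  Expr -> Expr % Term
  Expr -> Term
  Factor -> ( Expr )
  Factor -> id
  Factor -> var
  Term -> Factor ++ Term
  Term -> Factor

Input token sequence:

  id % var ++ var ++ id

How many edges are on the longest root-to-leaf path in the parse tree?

[Expr [Expr [Term [Factor id]]] % [Term [Factor var] ++ [Term [Factor var] ++ [Term [Factor id]]]]]

5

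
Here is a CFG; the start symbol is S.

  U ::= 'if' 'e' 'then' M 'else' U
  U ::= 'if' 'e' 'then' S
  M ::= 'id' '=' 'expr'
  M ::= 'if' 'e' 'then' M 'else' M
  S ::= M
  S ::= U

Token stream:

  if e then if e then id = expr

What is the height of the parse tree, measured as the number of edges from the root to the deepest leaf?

6

[S [U if e then [S [U if e then [S [M id = expr]]]]]]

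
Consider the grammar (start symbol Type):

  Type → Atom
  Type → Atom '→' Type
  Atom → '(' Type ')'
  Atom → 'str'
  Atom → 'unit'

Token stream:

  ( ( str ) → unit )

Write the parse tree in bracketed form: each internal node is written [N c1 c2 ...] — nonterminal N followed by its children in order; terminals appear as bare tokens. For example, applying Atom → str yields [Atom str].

[Type [Atom ( [Type [Atom ( [Type [Atom str]] )] → [Type [Atom unit]]] )]]

Type
Atom
( Type )
( Atom → Type )
( ( Type ) → Type )
( ( Atom ) → Type )
( ( str ) → Type )
( ( str ) → Atom )
( ( str ) → unit )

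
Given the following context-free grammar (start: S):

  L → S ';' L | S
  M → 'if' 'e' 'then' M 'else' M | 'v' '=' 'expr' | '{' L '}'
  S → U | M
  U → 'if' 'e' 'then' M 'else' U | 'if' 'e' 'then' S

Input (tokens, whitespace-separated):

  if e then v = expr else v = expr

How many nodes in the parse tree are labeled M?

3

[S [M if e then [M v = expr] else [M v = expr]]]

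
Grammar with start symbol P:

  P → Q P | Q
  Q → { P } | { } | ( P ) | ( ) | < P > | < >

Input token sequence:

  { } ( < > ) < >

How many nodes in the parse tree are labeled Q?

[P [Q { }] [P [Q ( [P [Q < >]] )] [P [Q < >]]]]

4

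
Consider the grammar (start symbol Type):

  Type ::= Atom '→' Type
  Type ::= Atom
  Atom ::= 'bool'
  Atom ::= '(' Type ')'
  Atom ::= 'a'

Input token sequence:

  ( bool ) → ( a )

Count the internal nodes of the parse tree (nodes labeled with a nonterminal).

8

[Type [Atom ( [Type [Atom bool]] )] → [Type [Atom ( [Type [Atom a]] )]]]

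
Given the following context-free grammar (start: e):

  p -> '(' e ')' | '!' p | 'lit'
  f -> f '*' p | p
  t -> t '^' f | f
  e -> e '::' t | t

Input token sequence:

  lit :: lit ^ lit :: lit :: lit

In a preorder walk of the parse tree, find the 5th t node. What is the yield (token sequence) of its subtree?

lit

[e [e [e [e [t [f [p lit]]]] :: [t [t [f [p lit]]] ^ [f [p lit]]]] :: [t [f [p lit]]]] :: [t [f [p lit]]]]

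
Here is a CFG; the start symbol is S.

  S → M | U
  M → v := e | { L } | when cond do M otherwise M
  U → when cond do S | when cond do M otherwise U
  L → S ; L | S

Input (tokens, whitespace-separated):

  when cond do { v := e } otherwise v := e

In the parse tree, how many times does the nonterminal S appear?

[S [M when cond do [M { [L [S [M v := e]]] }] otherwise [M v := e]]]

2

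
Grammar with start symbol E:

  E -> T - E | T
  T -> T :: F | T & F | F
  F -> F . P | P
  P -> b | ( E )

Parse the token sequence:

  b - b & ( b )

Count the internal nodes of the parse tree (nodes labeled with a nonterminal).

[E [T [F [P b]]] - [E [T [T [F [P b]]] & [F [P ( [E [T [F [P b]]]] )]]]]]

15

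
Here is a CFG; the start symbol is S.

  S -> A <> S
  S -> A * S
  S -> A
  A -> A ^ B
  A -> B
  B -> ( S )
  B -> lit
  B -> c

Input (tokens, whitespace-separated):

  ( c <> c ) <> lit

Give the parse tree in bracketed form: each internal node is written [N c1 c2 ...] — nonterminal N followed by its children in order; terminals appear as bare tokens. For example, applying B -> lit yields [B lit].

S
A <> S
B <> S
( S ) <> S
( A <> S ) <> S
( B <> S ) <> S
( c <> S ) <> S
( c <> A ) <> S
( c <> B ) <> S
( c <> c ) <> S
( c <> c ) <> A
( c <> c ) <> B
( c <> c ) <> lit

[S [A [B ( [S [A [B c]] <> [S [A [B c]]]] )]] <> [S [A [B lit]]]]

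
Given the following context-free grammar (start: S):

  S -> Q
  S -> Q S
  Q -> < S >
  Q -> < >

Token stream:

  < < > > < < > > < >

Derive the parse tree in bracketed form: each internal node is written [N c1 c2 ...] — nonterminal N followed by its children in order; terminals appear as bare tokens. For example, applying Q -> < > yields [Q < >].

S
Q S
< S > S
< Q > S
< < > > S
< < > > Q S
< < > > < S > S
< < > > < Q > S
< < > > < < > > S
< < > > < < > > Q
< < > > < < > > < >

[S [Q < [S [Q < >]] >] [S [Q < [S [Q < >]] >] [S [Q < >]]]]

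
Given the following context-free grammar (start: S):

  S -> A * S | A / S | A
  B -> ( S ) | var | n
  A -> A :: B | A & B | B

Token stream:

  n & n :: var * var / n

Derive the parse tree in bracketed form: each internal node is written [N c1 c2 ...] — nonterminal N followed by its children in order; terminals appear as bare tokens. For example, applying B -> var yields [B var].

S
A * S
A :: B * S
A & B :: B * S
B & B :: B * S
n & B :: B * S
n & n :: B * S
n & n :: var * S
n & n :: var * A / S
n & n :: var * B / S
n & n :: var * var / S
n & n :: var * var / A
n & n :: var * var / B
n & n :: var * var / n

[S [A [A [A [B n]] & [B n]] :: [B var]] * [S [A [B var]] / [S [A [B n]]]]]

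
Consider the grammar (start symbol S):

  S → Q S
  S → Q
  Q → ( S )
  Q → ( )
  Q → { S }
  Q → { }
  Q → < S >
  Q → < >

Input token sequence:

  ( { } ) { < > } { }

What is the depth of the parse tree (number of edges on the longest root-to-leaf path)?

5

[S [Q ( [S [Q { }]] )] [S [Q { [S [Q < >]] }] [S [Q { }]]]]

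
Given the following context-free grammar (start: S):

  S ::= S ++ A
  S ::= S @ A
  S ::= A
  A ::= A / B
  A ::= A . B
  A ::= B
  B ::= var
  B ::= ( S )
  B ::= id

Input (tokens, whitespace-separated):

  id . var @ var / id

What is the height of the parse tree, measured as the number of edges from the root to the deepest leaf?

5

[S [S [A [A [B id]] . [B var]]] @ [A [A [B var]] / [B id]]]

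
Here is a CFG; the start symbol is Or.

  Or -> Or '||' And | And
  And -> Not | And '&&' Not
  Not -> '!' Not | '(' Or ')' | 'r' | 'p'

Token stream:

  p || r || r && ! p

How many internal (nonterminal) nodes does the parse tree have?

12

[Or [Or [Or [And [Not p]]] || [And [Not r]]] || [And [And [Not r]] && [Not ! [Not p]]]]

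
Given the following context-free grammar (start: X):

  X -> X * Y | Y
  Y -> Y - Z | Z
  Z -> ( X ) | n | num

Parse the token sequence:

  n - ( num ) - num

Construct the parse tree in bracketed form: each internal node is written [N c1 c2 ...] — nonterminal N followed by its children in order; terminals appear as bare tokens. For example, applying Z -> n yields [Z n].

[X [Y [Y [Y [Z n]] - [Z ( [X [Y [Z num]]] )]] - [Z num]]]

X
Y
Y - Z
Y - Z - Z
Z - Z - Z
n - Z - Z
n - ( X ) - Z
n - ( Y ) - Z
n - ( Z ) - Z
n - ( num ) - Z
n - ( num ) - num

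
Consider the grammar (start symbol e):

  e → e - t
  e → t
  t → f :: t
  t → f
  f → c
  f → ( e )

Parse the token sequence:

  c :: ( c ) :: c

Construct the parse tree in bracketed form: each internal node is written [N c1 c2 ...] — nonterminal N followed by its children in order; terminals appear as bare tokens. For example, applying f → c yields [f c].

e
t
f :: t
c :: t
c :: f :: t
c :: ( e ) :: t
c :: ( t ) :: t
c :: ( f ) :: t
c :: ( c ) :: t
c :: ( c ) :: f
c :: ( c ) :: c

[e [t [f c] :: [t [f ( [e [t [f c]]] )] :: [t [f c]]]]]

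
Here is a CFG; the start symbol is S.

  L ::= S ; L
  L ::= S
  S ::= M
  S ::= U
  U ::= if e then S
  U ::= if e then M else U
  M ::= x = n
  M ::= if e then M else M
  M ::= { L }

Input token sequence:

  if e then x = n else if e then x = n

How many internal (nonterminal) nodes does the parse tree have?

6

[S [U if e then [M x = n] else [U if e then [S [M x = n]]]]]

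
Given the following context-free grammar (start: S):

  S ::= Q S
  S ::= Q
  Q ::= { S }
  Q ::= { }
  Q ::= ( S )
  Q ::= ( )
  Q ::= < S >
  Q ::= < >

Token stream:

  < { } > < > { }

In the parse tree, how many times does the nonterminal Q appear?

[S [Q < [S [Q { }]] >] [S [Q < >] [S [Q { }]]]]

4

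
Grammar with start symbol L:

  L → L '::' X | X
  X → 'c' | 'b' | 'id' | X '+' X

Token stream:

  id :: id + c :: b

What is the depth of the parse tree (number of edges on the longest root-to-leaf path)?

4

[L [L [L [X id]] :: [X [X id] + [X c]]] :: [X b]]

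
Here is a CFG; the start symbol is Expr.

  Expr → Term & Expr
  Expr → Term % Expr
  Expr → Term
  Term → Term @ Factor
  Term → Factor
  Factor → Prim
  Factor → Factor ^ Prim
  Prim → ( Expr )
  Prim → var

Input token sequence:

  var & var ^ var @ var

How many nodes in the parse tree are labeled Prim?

[Expr [Term [Factor [Prim var]]] & [Expr [Term [Term [Factor [Factor [Prim var]] ^ [Prim var]]] @ [Factor [Prim var]]]]]

4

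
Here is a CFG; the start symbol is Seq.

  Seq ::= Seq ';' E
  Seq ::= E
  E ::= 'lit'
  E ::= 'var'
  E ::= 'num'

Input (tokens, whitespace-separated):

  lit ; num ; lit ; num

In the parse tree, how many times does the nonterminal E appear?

[Seq [Seq [Seq [Seq [E lit]] ; [E num]] ; [E lit]] ; [E num]]

4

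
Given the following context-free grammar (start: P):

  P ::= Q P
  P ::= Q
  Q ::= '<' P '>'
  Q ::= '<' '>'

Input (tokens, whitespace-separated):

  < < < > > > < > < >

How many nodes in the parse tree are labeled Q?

5

[P [Q < [P [Q < [P [Q < >]] >]] >] [P [Q < >] [P [Q < >]]]]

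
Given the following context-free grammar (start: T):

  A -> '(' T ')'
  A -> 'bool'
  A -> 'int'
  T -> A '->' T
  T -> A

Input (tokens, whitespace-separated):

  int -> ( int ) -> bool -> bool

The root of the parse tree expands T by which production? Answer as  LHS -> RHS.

[T [A int] -> [T [A ( [T [A int]] )] -> [T [A bool] -> [T [A bool]]]]]

T -> A '->' T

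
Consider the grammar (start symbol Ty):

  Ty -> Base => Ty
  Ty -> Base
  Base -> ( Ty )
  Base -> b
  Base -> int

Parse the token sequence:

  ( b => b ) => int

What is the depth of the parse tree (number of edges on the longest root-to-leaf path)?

[Ty [Base ( [Ty [Base b] => [Ty [Base b]]] )] => [Ty [Base int]]]

5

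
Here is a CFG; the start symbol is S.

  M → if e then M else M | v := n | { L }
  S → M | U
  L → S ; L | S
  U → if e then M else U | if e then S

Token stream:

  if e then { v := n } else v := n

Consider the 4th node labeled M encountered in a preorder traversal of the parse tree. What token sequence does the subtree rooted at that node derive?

[S [M if e then [M { [L [S [M v := n]]] }] else [M v := n]]]

v := n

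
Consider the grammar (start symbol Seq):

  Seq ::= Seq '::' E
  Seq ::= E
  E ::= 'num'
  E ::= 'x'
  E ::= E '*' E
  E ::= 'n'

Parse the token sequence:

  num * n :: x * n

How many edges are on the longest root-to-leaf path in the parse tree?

[Seq [Seq [E [E num] * [E n]]] :: [E [E x] * [E n]]]

4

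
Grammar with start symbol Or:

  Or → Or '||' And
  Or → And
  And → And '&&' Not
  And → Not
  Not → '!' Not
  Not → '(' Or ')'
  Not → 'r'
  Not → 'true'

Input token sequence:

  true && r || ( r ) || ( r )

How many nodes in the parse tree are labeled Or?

[Or [Or [Or [And [And [Not true]] && [Not r]]] || [And [Not ( [Or [And [Not r]]] )]]] || [And [Not ( [Or [And [Not r]]] )]]]

5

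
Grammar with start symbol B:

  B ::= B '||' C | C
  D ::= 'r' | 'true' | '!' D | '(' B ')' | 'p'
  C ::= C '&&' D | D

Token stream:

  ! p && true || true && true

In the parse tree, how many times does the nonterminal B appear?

[B [B [C [C [D ! [D p]]] && [D true]]] || [C [C [D true]] && [D true]]]

2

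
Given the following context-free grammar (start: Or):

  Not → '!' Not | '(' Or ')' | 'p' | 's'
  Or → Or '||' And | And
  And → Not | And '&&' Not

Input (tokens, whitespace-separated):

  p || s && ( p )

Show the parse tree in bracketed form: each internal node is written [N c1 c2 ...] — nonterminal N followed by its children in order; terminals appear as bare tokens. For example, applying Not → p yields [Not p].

[Or [Or [And [Not p]]] || [And [And [Not s]] && [Not ( [Or [And [Not p]]] )]]]

Or
Or || And
And || And
Not || And
p || And
p || And && Not
p || Not && Not
p || s && Not
p || s && ( Or )
p || s && ( And )
p || s && ( Not )
p || s && ( p )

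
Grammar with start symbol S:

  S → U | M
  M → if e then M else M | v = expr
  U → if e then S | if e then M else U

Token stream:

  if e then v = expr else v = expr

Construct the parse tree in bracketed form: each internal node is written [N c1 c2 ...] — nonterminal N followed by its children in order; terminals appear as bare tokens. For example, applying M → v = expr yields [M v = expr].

[S [M if e then [M v = expr] else [M v = expr]]]

S
M
if e then M else M
if e then v = expr else M
if e then v = expr else v = expr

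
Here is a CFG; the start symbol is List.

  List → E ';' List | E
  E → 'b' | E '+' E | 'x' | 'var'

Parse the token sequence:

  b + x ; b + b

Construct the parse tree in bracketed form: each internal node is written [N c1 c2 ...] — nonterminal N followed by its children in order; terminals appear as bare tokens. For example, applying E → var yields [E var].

[List [E [E b] + [E x]] ; [List [E [E b] + [E b]]]]

List
E ; List
E + E ; List
b + E ; List
b + x ; List
b + x ; E
b + x ; E + E
b + x ; b + E
b + x ; b + b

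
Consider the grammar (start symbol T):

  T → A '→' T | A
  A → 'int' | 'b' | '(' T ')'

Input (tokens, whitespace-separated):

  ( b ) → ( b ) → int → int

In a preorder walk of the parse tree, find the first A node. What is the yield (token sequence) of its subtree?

( b )

[T [A ( [T [A b]] )] → [T [A ( [T [A b]] )] → [T [A int] → [T [A int]]]]]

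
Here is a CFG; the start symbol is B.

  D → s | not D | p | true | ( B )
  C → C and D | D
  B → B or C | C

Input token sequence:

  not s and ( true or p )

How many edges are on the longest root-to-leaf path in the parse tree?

[B [C [C [D not [D s]]] and [D ( [B [B [C [D true]]] or [C [D p]]] )]]]

7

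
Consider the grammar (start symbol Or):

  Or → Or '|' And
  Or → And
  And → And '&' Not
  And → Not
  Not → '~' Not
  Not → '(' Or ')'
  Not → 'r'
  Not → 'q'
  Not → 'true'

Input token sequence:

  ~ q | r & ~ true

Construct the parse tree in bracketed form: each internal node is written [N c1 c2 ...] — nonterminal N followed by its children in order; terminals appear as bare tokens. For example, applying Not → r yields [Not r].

[Or [Or [And [Not ~ [Not q]]]] | [And [And [Not r]] & [Not ~ [Not true]]]]

Or
Or | And
And | And
Not | And
~ Not | And
~ q | And
~ q | And & Not
~ q | Not & Not
~ q | r & Not
~ q | r & ~ Not
~ q | r & ~ true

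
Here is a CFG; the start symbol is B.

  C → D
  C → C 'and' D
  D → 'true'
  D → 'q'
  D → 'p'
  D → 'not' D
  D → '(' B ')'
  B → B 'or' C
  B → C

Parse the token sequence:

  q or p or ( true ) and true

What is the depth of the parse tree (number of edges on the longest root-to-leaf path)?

[B [B [B [C [D q]]] or [C [D p]]] or [C [C [D ( [B [C [D true]]] )]] and [D true]]]

7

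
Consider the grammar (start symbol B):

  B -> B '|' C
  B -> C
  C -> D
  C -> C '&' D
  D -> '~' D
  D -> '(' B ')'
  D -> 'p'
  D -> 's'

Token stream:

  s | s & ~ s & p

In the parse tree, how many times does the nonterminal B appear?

2

[B [B [C [D s]]] | [C [C [C [D s]] & [D ~ [D s]]] & [D p]]]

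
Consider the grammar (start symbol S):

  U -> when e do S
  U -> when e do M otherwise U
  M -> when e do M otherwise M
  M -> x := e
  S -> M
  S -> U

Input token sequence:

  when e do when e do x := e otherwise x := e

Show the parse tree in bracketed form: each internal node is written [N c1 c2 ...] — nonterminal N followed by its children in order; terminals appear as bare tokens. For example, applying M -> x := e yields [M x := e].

S
U
when e do S
when e do M
when e do when e do M otherwise M
when e do when e do x := e otherwise M
when e do when e do x := e otherwise x := e

[S [U when e do [S [M when e do [M x := e] otherwise [M x := e]]]]]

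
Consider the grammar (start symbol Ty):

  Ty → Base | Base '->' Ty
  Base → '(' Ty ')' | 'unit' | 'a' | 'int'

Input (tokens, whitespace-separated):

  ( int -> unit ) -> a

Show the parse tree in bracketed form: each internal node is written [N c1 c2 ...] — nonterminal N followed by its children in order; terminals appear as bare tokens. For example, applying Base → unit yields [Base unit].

Ty
Base -> Ty
( Ty ) -> Ty
( Base -> Ty ) -> Ty
( int -> Ty ) -> Ty
( int -> Base ) -> Ty
( int -> unit ) -> Ty
( int -> unit ) -> Base
( int -> unit ) -> a

[Ty [Base ( [Ty [Base int] -> [Ty [Base unit]]] )] -> [Ty [Base a]]]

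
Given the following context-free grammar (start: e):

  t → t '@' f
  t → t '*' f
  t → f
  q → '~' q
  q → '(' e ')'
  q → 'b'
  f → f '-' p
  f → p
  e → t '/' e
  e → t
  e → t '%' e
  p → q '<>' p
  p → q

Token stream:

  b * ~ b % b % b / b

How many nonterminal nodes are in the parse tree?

25

[e [t [t [f [p [q b]]]] * [f [p [q ~ [q b]]]]] % [e [t [f [p [q b]]]] % [e [t [f [p [q b]]]] / [e [t [f [p [q b]]]]]]]]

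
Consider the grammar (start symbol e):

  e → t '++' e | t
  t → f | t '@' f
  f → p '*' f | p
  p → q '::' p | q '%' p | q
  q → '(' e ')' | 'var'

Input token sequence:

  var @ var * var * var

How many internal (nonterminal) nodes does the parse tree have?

15

[e [t [t [f [p [q var]]]] @ [f [p [q var]] * [f [p [q var]] * [f [p [q var]]]]]]]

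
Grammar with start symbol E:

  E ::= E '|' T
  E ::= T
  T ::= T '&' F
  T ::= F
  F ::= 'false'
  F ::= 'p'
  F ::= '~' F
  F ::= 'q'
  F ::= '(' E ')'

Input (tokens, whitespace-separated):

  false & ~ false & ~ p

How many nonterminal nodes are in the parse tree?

9

[E [T [T [T [F false]] & [F ~ [F false]]] & [F ~ [F p]]]]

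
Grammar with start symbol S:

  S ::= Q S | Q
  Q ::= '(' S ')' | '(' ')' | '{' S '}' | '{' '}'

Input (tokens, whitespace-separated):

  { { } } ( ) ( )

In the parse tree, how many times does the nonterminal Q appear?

[S [Q { [S [Q { }]] }] [S [Q ( )] [S [Q ( )]]]]

4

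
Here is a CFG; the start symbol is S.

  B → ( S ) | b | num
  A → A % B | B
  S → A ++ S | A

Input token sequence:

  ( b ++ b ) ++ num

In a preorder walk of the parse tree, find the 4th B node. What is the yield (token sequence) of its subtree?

num

[S [A [B ( [S [A [B b]] ++ [S [A [B b]]]] )]] ++ [S [A [B num]]]]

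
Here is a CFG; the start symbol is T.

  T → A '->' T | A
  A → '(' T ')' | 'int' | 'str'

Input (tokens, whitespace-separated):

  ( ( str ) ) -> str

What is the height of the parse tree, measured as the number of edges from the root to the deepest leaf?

6

[T [A ( [T [A ( [T [A str]] )]] )] -> [T [A str]]]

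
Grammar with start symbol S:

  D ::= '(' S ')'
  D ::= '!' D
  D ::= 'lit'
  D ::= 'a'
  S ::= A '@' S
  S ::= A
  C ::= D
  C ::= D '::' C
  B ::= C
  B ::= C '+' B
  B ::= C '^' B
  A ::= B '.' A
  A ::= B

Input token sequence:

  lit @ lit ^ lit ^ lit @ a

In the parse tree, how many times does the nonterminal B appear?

5

[S [A [B [C [D lit]]]] @ [S [A [B [C [D lit]] ^ [B [C [D lit]] ^ [B [C [D lit]]]]]] @ [S [A [B [C [D a]]]]]]]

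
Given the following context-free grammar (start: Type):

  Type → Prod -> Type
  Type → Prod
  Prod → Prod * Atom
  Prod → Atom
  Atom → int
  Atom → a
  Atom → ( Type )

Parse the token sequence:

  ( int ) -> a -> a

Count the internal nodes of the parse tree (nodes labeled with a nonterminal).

12

[Type [Prod [Atom ( [Type [Prod [Atom int]]] )]] -> [Type [Prod [Atom a]] -> [Type [Prod [Atom a]]]]]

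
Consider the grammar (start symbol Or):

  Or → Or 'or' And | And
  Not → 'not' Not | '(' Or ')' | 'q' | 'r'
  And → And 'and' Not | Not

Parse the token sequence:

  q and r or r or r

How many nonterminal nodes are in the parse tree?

11

[Or [Or [Or [And [And [Not q]] and [Not r]]] or [And [Not r]]] or [And [Not r]]]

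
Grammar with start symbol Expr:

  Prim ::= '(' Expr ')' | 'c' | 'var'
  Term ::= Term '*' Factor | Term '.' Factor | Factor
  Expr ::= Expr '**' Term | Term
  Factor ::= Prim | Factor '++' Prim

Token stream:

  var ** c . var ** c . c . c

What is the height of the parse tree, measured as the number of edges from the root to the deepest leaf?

[Expr [Expr [Expr [Term [Factor [Prim var]]]] ** [Term [Term [Factor [Prim c]]] . [Factor [Prim var]]]] ** [Term [Term [Term [Factor [Prim c]]] . [Factor [Prim c]]] . [Factor [Prim c]]]]

6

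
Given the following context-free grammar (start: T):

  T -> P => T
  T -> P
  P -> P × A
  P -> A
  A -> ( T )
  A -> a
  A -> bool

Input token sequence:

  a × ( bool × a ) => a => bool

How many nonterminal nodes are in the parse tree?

[T [P [P [A a]] × [A ( [T [P [P [A bool]] × [A a]]] )]] => [T [P [A a]] => [T [P [A bool]]]]]

16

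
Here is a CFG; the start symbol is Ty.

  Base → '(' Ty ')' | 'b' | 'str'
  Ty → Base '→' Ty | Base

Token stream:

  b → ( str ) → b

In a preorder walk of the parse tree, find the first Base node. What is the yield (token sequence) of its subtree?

b

[Ty [Base b] → [Ty [Base ( [Ty [Base str]] )] → [Ty [Base b]]]]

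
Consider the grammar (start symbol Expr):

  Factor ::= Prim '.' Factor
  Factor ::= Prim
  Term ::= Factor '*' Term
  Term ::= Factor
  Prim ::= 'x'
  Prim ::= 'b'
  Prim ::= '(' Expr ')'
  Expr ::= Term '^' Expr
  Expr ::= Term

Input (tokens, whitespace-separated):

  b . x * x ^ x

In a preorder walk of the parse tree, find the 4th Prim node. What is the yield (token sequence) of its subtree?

[Expr [Term [Factor [Prim b] . [Factor [Prim x]]] * [Term [Factor [Prim x]]]] ^ [Expr [Term [Factor [Prim x]]]]]

x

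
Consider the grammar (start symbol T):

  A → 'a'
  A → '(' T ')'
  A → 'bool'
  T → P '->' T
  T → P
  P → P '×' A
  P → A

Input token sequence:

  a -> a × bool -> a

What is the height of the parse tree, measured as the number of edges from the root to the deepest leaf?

[T [P [A a]] -> [T [P [P [A a]] × [A bool]] -> [T [P [A a]]]]]

5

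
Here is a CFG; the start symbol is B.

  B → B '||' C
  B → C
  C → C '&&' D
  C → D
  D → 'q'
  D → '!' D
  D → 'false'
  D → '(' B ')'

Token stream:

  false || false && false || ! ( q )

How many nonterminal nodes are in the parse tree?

[B [B [B [C [D false]]] || [C [C [D false]] && [D false]]] || [C [D ! [D ( [B [C [D q]]] )]]]]

15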